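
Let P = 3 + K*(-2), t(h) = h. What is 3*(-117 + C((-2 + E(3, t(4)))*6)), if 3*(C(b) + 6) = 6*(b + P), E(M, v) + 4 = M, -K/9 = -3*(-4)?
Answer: 837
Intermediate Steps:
K = -108 (K = -(-27)*(-4) = -9*12 = -108)
P = 219 (P = 3 - 108*(-2) = 3 + 216 = 219)
E(M, v) = -4 + M
C(b) = 432 + 2*b (C(b) = -6 + (6*(b + 219))/3 = -6 + (6*(219 + b))/3 = -6 + (1314 + 6*b)/3 = -6 + (438 + 2*b) = 432 + 2*b)
3*(-117 + C((-2 + E(3, t(4)))*6)) = 3*(-117 + (432 + 2*((-2 + (-4 + 3))*6))) = 3*(-117 + (432 + 2*((-2 - 1)*6))) = 3*(-117 + (432 + 2*(-3*6))) = 3*(-117 + (432 + 2*(-18))) = 3*(-117 + (432 - 36)) = 3*(-117 + 396) = 3*279 = 837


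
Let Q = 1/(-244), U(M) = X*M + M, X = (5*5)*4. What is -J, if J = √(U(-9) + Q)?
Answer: -I*√13529617/122 ≈ -30.15*I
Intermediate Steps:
X = 100 (X = 25*4 = 100)
U(M) = 101*M (U(M) = 100*M + M = 101*M)
Q = -1/244 ≈ -0.0040984
J = I*√13529617/122 (J = √(101*(-9) - 1/244) = √(-909 - 1/244) = √(-221797/244) = I*√13529617/122 ≈ 30.15*I)
-J = -I*√13529617/122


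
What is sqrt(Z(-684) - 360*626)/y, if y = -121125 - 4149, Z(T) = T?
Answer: -I*sqrt(6279)/20879 ≈ -0.0037952*I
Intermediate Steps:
y = -125274
sqrt(Z(-684) - 360*626)/y = sqrt(-684 - 360*626)/(-125274) = sqrt(-684 - 225360)*(-1/125274) = sqrt(-226044)*(-1/125274) = (6*I*sqrt(6279))*(-1/125274) = -I*sqrt(6279)/20879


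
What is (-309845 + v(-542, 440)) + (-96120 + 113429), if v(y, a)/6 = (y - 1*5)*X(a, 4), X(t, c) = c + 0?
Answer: -305664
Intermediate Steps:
X(t, c) = c
v(y, a) = -120 + 24*y (v(y, a) = 6*((y - 1*5)*4) = 6*((y - 5)*4) = 6*((-5 + y)*4) = 6*(-20 + 4*y) = -120 + 24*y)
(-309845 + v(-542, 440)) + (-96120 + 113429) = (-309845 + (-120 + 24*(-542))) + (-96120 + 113429) = (-309845 + (-120 - 13008)) + 17309 = (-309845 - 13128) + 17309 = -322973 + 17309 = -305664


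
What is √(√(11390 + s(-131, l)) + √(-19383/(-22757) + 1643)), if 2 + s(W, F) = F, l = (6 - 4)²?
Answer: √(3251*√17373870662 + 84552008*√178)/3251 ≈ 12.136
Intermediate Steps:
l = 4 (l = 2² = 4)
s(W, F) = -2 + F
√(√(11390 + s(-131, l)) + √(-19383/(-22757) + 1643)) = √(√(11390 + (-2 + 4)) + √(-19383/(-22757) + 1643)) = √(√(11390 + 2) + √(-19383*(-1/22757) + 1643)) = √(√11392 + √(2769/3251 + 1643)) = √(8*√178 + √(5344162/3251)) = √(8*√178 + √17373870662/3251)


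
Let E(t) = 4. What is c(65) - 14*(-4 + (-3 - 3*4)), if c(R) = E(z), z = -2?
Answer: 270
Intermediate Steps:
c(R) = 4
c(65) - 14*(-4 + (-3 - 3*4)) = 4 - 14*(-4 + (-3 - 3*4)) = 4 - 14*(-4 + (-3 - 12)) = 4 - 14*(-4 - 15) = 4 - 14*(-19) = 4 + 266 = 270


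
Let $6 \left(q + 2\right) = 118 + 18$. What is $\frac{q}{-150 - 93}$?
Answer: $- \frac{62}{729} \approx -0.085048$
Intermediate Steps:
$q = \frac{62}{3}$ ($q = -2 + \frac{118 + 18}{6} = -2 + \frac{1}{6} \cdot 136 = -2 + \frac{68}{3} = \frac{62}{3} \approx 20.667$)
$\frac{q}{-150 - 93} = \frac{1}{-150 - 93} \cdot \frac{62}{3} = \frac{1}{-243} \cdot \frac{62}{3} = \left(- \frac{1}{243}\right) \frac{62}{3} = - \frac{62}{729}$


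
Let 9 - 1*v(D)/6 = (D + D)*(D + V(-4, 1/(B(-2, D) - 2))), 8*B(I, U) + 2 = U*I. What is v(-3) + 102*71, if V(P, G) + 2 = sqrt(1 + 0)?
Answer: 7152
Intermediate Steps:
B(I, U) = -1/4 + I*U/8 (B(I, U) = -1/4 + (U*I)/8 = -1/4 + (I*U)/8 = -1/4 + I*U/8)
V(P, G) = -1 (V(P, G) = -2 + sqrt(1 + 0) = -2 + sqrt(1) = -2 + 1 = -1)
v(D) = 54 - 12*D*(-1 + D) (v(D) = 54 - 6*(D + D)*(D - 1) = 54 - 6*2*D*(-1 + D) = 54 - 12*D*(-1 + D))
v(-3) + 102*71 = (54 - 12*(-3)**2 + 12*(-3)) + 102*71 = (54 - 12*9 - 36) + 7242 = (54 - 108 - 36) + 7242 = -90 + 7242 = 7152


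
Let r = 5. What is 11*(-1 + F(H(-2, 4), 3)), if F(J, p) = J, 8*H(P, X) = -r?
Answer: -143/8 ≈ -17.875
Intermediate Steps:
H(P, X) = -5/8 (H(P, X) = (-1*5)/8 = (⅛)*(-5) = -5/8)
11*(-1 + F(H(-2, 4), 3)) = 11*(-1 - 5/8) = 11*(-13/8) = -143/8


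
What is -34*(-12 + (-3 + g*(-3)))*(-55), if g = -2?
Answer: -16830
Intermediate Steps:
-34*(-12 + (-3 + g*(-3)))*(-55) = -34*(-12 + (-3 - 2*(-3)))*(-55) = -34*(-12 + (-3 + 6))*(-55) = -34*(-12 + 3)*(-55) = -34*(-9)*(-55) = 306*(-55) = -16830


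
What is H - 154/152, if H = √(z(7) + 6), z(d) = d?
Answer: -77/76 + √13 ≈ 2.5924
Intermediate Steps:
H = √13 (H = √(7 + 6) = √13 ≈ 3.6056)
H - 154/152 = √13 - 154/152 = √13 - 154*1/152 = √13 - 77/76 = -77/76 + √13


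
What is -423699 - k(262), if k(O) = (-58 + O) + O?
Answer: -424165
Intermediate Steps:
k(O) = -58 + 2*O
-423699 - k(262) = -423699 - (-58 + 2*262) = -423699 - (-58 + 524) = -423699 - 1*466 = -423699 - 466 = -424165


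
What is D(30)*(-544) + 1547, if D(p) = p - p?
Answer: 1547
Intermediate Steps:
D(p) = 0
D(30)*(-544) + 1547 = 0*(-544) + 1547 = 0 + 1547 = 1547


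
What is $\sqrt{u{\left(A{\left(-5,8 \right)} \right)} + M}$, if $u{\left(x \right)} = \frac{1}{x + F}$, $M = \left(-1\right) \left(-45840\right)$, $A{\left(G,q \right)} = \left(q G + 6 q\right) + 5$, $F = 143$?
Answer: $\frac{\sqrt{278890599}}{78} \approx 214.1$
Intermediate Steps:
$A{\left(G,q \right)} = 5 + 6 q + G q$ ($A{\left(G,q \right)} = \left(G q + 6 q\right) + 5 = \left(6 q + G q\right) + 5 = 5 + 6 q + G q$)
$M = 45840$
$u{\left(x \right)} = \frac{1}{143 + x}$ ($u{\left(x \right)} = \frac{1}{x + 143} = \frac{1}{143 + x}$)
$\sqrt{u{\left(A{\left(-5,8 \right)} \right)} + M} = \sqrt{\frac{1}{143 + \left(5 + 6 \cdot 8 - 40\right)} + 45840} = \sqrt{\frac{1}{143 + \left(5 + 48 - 40\right)} + 45840} = \sqrt{\frac{1}{143 + 13} + 45840} = \sqrt{\frac{1}{156} + 45840} = \sqrt{\frac{7151041}{156}} = \frac{\sqrt{278890599}}{78}$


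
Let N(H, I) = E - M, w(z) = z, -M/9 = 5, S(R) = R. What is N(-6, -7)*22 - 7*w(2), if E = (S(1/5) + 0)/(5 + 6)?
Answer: 4882/5 ≈ 976.40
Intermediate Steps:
M = -45 (M = -9*5 = -45)
E = 1/55 (E = (1/5 + 0)/(5 + 6) = (1/5 + 0)/11 = (1/5)*(1/11) = 1/55 ≈ 0.018182)
N(H, I) = 2476/55 (N(H, I) = 1/55 - 1*(-45) = 1/55 + 45 = 2476/55)
N(-6, -7)*22 - 7*w(2) = (2476/55)*22 - 7*2 = 4952/5 - 14 = 4882/5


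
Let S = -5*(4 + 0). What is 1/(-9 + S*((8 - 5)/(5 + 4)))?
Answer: -3/47 ≈ -0.063830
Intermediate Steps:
S = -20 (S = -5*4 = -20)
1/(-9 + S*((8 - 5)/(5 + 4))) = 1/(-9 - 20*(8 - 5)/(5 + 4)) = 1/(-9 - 60/9) = 1/(-9 - 20*⅓) = 1/(-9 - 20/3) = 1/(-47/3) = -3/47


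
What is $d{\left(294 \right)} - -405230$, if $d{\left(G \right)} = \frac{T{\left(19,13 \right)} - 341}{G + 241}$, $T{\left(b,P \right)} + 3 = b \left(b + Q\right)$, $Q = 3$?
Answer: $\frac{216798124}{535} \approx 4.0523 \cdot 10^{5}$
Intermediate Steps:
$T{\left(b,P \right)} = -3 + b \left(3 + b\right)$ ($T{\left(b,P \right)} = -3 + b \left(b + 3\right) = -3 + b \left(3 + b\right)$)
$d{\left(G \right)} = \frac{74}{241 + G}$ ($d{\left(G \right)} = \frac{\left(-3 + 19^{2} + 3 \cdot 19\right) - 341}{G + 241} = \frac{\left(-3 + 361 + 57\right) - 341}{241 + G} = \frac{415 - 341}{241 + G} = \frac{74}{241 + G}$)
$d{\left(294 \right)} - -405230 = \frac{74}{241 + 294} - -405230 = \frac{74}{535} + 405230 = \frac{216798124}{535}$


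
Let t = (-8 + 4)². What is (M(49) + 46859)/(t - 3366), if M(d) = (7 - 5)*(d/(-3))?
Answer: -140479/10050 ≈ -13.978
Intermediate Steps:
M(d) = -2*d/3 (M(d) = 2*(d*(-⅓)) = 2*(-d/3) = -2*d/3)
t = 16 (t = (-4)² = 16)
(M(49) + 46859)/(t - 3366) = (-⅔*49 + 46859)/(16 - 3366) = (-98/3 + 46859)/(-3350) = (140479/3)*(-1/3350) = -140479/10050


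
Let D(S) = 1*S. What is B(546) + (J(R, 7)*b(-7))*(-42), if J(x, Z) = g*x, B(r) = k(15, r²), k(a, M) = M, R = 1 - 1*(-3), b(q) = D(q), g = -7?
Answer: 289884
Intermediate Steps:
D(S) = S
b(q) = q
R = 4 (R = 1 + 3 = 4)
B(r) = r²
J(x, Z) = -7*x
B(546) + (J(R, 7)*b(-7))*(-42) = 546² + (-7*4*(-7))*(-42) = 298116 - 28*(-7)*(-42) = 298116 + 196*(-42) = 298116 - 8232 = 289884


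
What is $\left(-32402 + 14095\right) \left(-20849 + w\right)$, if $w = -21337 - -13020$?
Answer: $533941962$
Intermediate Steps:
$w = -8317$ ($w = -21337 + 13020 = -8317$)
$\left(-32402 + 14095\right) \left(-20849 + w\right) = \left(-32402 + 14095\right) \left(-20849 - 8317\right) = \left(-18307\right) \left(-29166\right) = 533941962$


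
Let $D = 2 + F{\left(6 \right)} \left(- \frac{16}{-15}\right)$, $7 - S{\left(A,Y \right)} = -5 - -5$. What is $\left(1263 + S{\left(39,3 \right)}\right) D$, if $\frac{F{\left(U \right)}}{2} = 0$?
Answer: $2540$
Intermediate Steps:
$F{\left(U \right)} = 0$ ($F{\left(U \right)} = 2 \cdot 0 = 0$)
$S{\left(A,Y \right)} = 7$ ($S{\left(A,Y \right)} = 7 - \left(-5 - -5\right) = 7 - \left(-5 + 5\right) = 7 - 0 = 7 + 0 = 7$)
$D = 2$ ($D = 2 + 0 \left(- \frac{16}{-15}\right) = 2 + 0 \left(\left(-16\right) \left(- \frac{1}{15}\right)\right) = 2 + 0 \cdot \frac{16}{15} = 2 + 0 = 2$)
$\left(1263 + S{\left(39,3 \right)}\right) D = \left(1263 + 7\right) 2 = 1270 \cdot 2 = 2540$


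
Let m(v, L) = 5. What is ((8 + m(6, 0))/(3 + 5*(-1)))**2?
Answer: 169/4 ≈ 42.250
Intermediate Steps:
((8 + m(6, 0))/(3 + 5*(-1)))**2 = ((8 + 5)/(3 + 5*(-1)))**2 = (13/(3 - 5))**2 = (13/(-2))**2 = (13*(-1/2))**2 = (-13/2)**2 = 169/4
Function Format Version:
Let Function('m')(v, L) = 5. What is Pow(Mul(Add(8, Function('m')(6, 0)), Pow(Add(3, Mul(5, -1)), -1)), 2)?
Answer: Rational(169, 4) ≈ 42.250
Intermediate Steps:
Pow(Mul(Add(8, Function('m')(6, 0)), Pow(Add(3, Mul(5, -1)), -1)), 2) = Pow(Mul(Add(8, 5), Pow(Add(3, Mul(5, -1)), -1)), 2) = Pow(Mul(13, Pow(Add(3, -5), -1)), 2) = Pow(Mul(13, Pow(-2, -1)), 2) = Pow(Mul(13, Rational(-1, 2)), 2) = Pow(Rational(-13, 2), 2) = Rational(169, 4)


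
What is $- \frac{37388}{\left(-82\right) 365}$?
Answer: $\frac{18694}{14965} \approx 1.2492$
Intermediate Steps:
$- \frac{37388}{\left(-82\right) 365} = - \frac{37388}{-29930} = \left(-37388\right) \left(- \frac{1}{29930}\right) = \frac{18694}{14965}$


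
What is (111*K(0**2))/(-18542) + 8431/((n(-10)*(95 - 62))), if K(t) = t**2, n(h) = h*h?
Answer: 8431/3300 ≈ 2.5548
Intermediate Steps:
n(h) = h**2
(111*K(0**2))/(-18542) + 8431/((n(-10)*(95 - 62))) = (111*(0**2)**2)/(-18542) + 8431/(((-10)**2*(95 - 62))) = (111*0**2)*(-1/18542) + 8431/((100*33)) = (111*0)*(-1/18542) + 8431/3300 = 0*(-1/18542) + 8431*(1/3300) = 0 + 8431/3300 = 8431/3300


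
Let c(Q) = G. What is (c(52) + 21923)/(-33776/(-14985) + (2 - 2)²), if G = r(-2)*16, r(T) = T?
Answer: 328036635/33776 ≈ 9712.1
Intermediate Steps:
G = -32 (G = -2*16 = -32)
c(Q) = -32
(c(52) + 21923)/(-33776/(-14985) + (2 - 2)²) = (-32 + 21923)/(-33776/(-14985) + (2 - 2)²) = 21891/(-33776*(-1/14985) + 0²) = 21891/(33776/14985 + 0) = 21891/(33776/14985) = 21891*(14985/33776) = 328036635/33776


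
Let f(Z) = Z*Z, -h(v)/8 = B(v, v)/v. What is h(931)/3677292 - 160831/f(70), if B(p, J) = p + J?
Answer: -147855657013/4504682700 ≈ -32.823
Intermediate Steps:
B(p, J) = J + p
h(v) = -16 (h(v) = -8*(v + v)/v = -8*2*v/v = -8*2 = -16)
f(Z) = Z²
h(931)/3677292 - 160831/f(70) = -16/3677292 - 160831/(70²) = -16*1/3677292 - 160831/4900 = -4/919323 - 160831*1/4900 = -4/919323 - 160831/4900 = -147855657013/4504682700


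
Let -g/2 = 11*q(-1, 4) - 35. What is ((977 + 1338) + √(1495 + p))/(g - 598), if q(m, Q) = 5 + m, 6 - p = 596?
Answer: -2315/616 - √905/616 ≈ -3.8070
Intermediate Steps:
p = -590 (p = 6 - 1*596 = 6 - 596 = -590)
g = -18 (g = -2*(11*(5 - 1) - 35) = -2*(11*4 - 35) = -2*(44 - 35) = -2*9 = -18)
((977 + 1338) + √(1495 + p))/(g - 598) = ((977 + 1338) + √(1495 - 590))/(-18 - 598) = (2315 + √905)/(-616) = (2315 + √905)*(-1/616) = -2315/616 - √905/616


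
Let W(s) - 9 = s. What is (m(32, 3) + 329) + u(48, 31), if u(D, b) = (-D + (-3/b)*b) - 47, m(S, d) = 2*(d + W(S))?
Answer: 319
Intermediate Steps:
W(s) = 9 + s
m(S, d) = 18 + 2*S + 2*d (m(S, d) = 2*(d + (9 + S)) = 2*(9 + S + d) = 18 + 2*S + 2*d)
u(D, b) = -50 - D (u(D, b) = (-D - 3) - 47 = (-3 - D) - 47 = -50 - D)
(m(32, 3) + 329) + u(48, 31) = ((18 + 2*32 + 2*3) + 329) + (-50 - 1*48) = ((18 + 64 + 6) + 329) + (-50 - 48) = (88 + 329) - 98 = 417 - 98 = 319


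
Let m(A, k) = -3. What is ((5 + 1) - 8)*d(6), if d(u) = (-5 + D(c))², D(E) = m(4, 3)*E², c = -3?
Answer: -2048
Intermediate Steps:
D(E) = -3*E²
d(u) = 1024 (d(u) = (-5 - 3*(-3)²)² = (-5 - 3*9)² = (-5 - 27)² = (-32)² = 1024)
((5 + 1) - 8)*d(6) = ((5 + 1) - 8)*1024 = (6 - 8)*1024 = -2*1024 = -2048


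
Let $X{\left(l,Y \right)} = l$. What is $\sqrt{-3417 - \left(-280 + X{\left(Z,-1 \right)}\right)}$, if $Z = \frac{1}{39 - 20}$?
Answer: $\frac{2 i \sqrt{283119}}{19} \approx 56.009 i$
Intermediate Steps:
$Z = \frac{1}{19} \approx 0.052632$
$\sqrt{-3417 - \left(-280 + X{\left(Z,-1 \right)}\right)} = \sqrt{-3417 + \left(280 - \frac{1}{19}\right)} = \sqrt{-3417 + \frac{5319}{19}} = \sqrt{- \frac{59604}{19}} = \frac{2 i \sqrt{283119}}{19}$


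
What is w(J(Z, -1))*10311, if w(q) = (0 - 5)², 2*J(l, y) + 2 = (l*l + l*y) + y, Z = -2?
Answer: 257775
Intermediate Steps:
J(l, y) = -1 + y/2 + l²/2 + l*y/2 (J(l, y) = -1 + ((l*l + l*y) + y)/2 = -1 + ((l² + l*y) + y)/2 = -1 + (y + l² + l*y)/2 = -1 + (y/2 + l²/2 + l*y/2) = -1 + y/2 + l²/2 + l*y/2)
w(q) = 25 (w(q) = (-5)² = 25)
w(J(Z, -1))*10311 = 25*10311 = 257775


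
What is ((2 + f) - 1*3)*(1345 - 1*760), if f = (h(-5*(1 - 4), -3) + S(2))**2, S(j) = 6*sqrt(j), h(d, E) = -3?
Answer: 46800 - 21060*sqrt(2) ≈ 17017.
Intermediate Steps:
f = (-3 + 6*sqrt(2))**2 ≈ 30.088
((2 + f) - 1*3)*(1345 - 1*760) = ((2 + (81 - 36*sqrt(2))) - 1*3)*(1345 - 1*760) = ((83 - 36*sqrt(2)) - 3)*(1345 - 760) = (80 - 36*sqrt(2))*585 = 46800 - 21060*sqrt(2)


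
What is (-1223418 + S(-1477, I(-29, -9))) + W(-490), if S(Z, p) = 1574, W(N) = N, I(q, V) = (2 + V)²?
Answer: -1222334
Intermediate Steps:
(-1223418 + S(-1477, I(-29, -9))) + W(-490) = (-1223418 + 1574) - 490 = -1221844 - 490 = -1222334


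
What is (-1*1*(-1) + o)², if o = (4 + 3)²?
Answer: 2500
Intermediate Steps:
o = 49 (o = 7² = 49)
(-1*1*(-1) + o)² = (-1*1*(-1) + 49)² = (-1*(-1) + 49)² = (1 + 49)² = 50² = 2500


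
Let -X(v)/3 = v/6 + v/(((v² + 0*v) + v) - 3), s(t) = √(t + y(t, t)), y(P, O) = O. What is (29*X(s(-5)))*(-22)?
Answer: 319*(-7*√10 + 10*I)/(√10 + 13*I) ≈ 106.93 + 569.19*I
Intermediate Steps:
s(t) = √2*√t (s(t) = √(t + t) = √(2*t) = √2*√t)
X(v) = -v/2 - 3*v/(-3 + v + v²) (X(v) = -3*(v/6 + v/(((v² + 0*v) + v) - 3)) = -3*(v*(⅙) + v/(((v² + 0) + v) - 3)) = -3*(v/6 + v/((v² + v) - 3)) = -3*(v/6 + v/((v + v²) - 3)) = -3*(v/6 + v/(-3 + v + v²)) = -v/2 - 3*v/(-3 + v + v²))
(29*X(s(-5)))*(-22) = (29*(-√2*√(-5)*(3 + √2*√(-5) + (√2*√(-5))²)/(-6 + 2*(√2*√(-5)) + 2*(√2*√(-5))²)))*(-22) = (29*(-√2*(I*√5)*(3 + √2*(I*√5) + (√2*(I*√5))²)/(-6 + 2*(√2*(I*√5)) + 2*(√2*(I*√5))²)))*(-22) = (29*(-I*√10*(3 + I*√10 + (I*√10)²)/(-6 + 2*(I*√10) + 2*(I*√10)²)))*(-22) = (29*(-I*√10*(3 + I*√10 - 10)/(-6 + 2*I*√10 + 2*(-10))))*(-22) = (29*(-I*√10*(-7 + I*√10)/(-6 + 2*I*√10 - 20)))*(-22) = (29*(-I*√10*(-7 + I*√10)/(-26 + 2*I*√10)))*(-22) = -29*I*√10*(-7 + I*√10)/(-26 + 2*I*√10)*(-22) = 638*I*√10*(-7 + I*√10)/(-26 + 2*I*√10)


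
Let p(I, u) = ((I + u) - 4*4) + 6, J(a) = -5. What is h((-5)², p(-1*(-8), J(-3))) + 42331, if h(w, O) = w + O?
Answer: 42349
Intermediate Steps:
p(I, u) = -10 + I + u (p(I, u) = ((I + u) - 16) + 6 = (-16 + I + u) + 6 = -10 + I + u)
h(w, O) = O + w
h((-5)², p(-1*(-8), J(-3))) + 42331 = ((-10 - 1*(-8) - 5) + (-5)²) + 42331 = ((-10 + 8 - 5) + 25) + 42331 = (-7 + 25) + 42331 = 18 + 42331 = 42349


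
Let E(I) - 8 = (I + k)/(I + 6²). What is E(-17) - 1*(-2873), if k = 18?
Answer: 54740/19 ≈ 2881.1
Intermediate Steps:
E(I) = 8 + (18 + I)/(36 + I) (E(I) = 8 + (I + 18)/(I + 6²) = 8 + (18 + I)/(I + 36) = 8 + (18 + I)/(36 + I))
E(-17) - 1*(-2873) = 9*(34 - 17)/(36 - 17) - 1*(-2873) = 9*17/19 + 2873 = 9*(1/19)*17 + 2873 = 153/19 + 2873 = 54740/19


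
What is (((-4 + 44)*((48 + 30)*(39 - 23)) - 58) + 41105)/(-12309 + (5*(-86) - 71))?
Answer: -90967/12810 ≈ -7.1012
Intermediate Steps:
(((-4 + 44)*((48 + 30)*(39 - 23)) - 58) + 41105)/(-12309 + (5*(-86) - 71)) = ((40*(78*16) - 58) + 41105)/(-12309 + (-430 - 71)) = ((40*1248 - 58) + 41105)/(-12309 - 501) = ((49920 - 58) + 41105)/(-12810) = (49862 + 41105)*(-1/12810) = 90967*(-1/12810) = -90967/12810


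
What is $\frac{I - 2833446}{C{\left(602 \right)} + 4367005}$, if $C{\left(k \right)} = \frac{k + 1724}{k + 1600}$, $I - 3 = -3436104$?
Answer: $- \frac{6902771247}{4808073668} \approx -1.4357$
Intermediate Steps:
$I = -3436101$ ($I = 3 - 3436104 = -3436101$)
$C{\left(k \right)} = \frac{1724 + k}{1600 + k}$
$\frac{I - 2833446}{C{\left(602 \right)} + 4367005} = \frac{-3436101 - 2833446}{\frac{1724 + 602}{1600 + 602} + 4367005} = - \frac{6269547}{\frac{1}{2202} \cdot 2326 + 4367005} = - \frac{6269547}{\frac{1163}{1101} + 4367005} = - \frac{6269547}{\frac{4808073668}{1101}} = \left(-6269547\right) \frac{1101}{4808073668} = - \frac{6902771247}{4808073668}$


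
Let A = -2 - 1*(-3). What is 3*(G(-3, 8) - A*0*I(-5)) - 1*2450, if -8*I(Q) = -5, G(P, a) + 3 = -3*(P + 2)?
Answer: -2450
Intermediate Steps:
G(P, a) = -9 - 3*P (G(P, a) = -3 - 3*(P + 2) = -3 - 3*(2 + P) = -3 + (-6 - 3*P) = -9 - 3*P)
I(Q) = 5/8 (I(Q) = -⅛*(-5) = 5/8)
A = 1 (A = -2 + 3 = 1)
3*(G(-3, 8) - A*0*I(-5)) - 1*2450 = 3*((-9 - 3*(-3)) - 1*0*5/8) - 1*2450 = 3*((-9 + 9) - 0*5/8) - 2450 = 3*(0 - 1*0) - 2450 = 3*(0 + 0) - 2450 = 3*0 - 2450 = 0 - 2450 = -2450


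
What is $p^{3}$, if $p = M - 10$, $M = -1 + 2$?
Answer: $-729$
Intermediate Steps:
$M = 1$
$p = -9$ ($p = 1 - 10 = -9$)
$p^{3} = \left(-9\right)^{3} = -729$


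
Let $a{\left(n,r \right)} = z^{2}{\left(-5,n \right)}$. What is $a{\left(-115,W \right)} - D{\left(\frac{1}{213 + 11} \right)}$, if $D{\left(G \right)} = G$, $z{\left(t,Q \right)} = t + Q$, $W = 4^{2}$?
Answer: $\frac{3225599}{224} \approx 14400.0$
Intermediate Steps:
$W = 16$
$z{\left(t,Q \right)} = Q + t$
$a{\left(n,r \right)} = \left(-5 + n\right)^{2}$ ($a{\left(n,r \right)} = \left(n - 5\right)^{2} = \left(-5 + n\right)^{2}$)
$a{\left(-115,W \right)} - D{\left(\frac{1}{213 + 11} \right)} = \left(-5 - 115\right)^{2} - \frac{1}{213 + 11} = \left(-120\right)^{2} - \frac{1}{224} = 14400 - \frac{1}{224} = \frac{3225599}{224}$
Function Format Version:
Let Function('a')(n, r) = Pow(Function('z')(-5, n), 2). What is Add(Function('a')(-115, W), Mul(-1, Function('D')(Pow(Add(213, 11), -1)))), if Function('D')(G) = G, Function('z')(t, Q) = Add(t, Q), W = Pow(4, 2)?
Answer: Rational(3225599, 224) ≈ 14400.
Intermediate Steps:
W = 16
Function('z')(t, Q) = Add(Q, t)
Function('a')(n, r) = Pow(Add(-5, n), 2) (Function('a')(n, r) = Pow(Add(n, -5), 2) = Pow(Add(-5, n), 2))
Add(Function('a')(-115, W), Mul(-1, Function('D')(Pow(Add(213, 11), -1)))) = Add(Pow(Add(-5, -115), 2), Mul(-1, Pow(Add(213, 11), -1))) = Add(Pow(-120, 2), Mul(-1, Pow(224, -1))) = Add(14400, Mul(-1, Rational(1, 224))) = Add(14400, Rational(-1, 224)) = Rational(3225599, 224)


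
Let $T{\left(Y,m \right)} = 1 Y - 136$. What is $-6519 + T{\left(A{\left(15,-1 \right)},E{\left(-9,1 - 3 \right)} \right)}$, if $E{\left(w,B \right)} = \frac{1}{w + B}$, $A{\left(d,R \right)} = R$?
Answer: $-6656$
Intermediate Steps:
$E{\left(w,B \right)} = \frac{1}{B + w}$
$T{\left(Y,m \right)} = -136 + Y$ ($T{\left(Y,m \right)} = Y - 136 = -136 + Y$)
$-6519 + T{\left(A{\left(15,-1 \right)},E{\left(-9,1 - 3 \right)} \right)} = -6519 - 137 = -6656$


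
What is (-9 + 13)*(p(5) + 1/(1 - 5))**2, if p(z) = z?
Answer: 361/4 ≈ 90.250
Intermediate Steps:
(-9 + 13)*(p(5) + 1/(1 - 5))**2 = (-9 + 13)*(5 + 1/(1 - 5))**2 = 4*(5 + 1/(-4))**2 = 4*(5 - 1/4)**2 = 4*(19/4)**2 = 4*(361/16) = 361/4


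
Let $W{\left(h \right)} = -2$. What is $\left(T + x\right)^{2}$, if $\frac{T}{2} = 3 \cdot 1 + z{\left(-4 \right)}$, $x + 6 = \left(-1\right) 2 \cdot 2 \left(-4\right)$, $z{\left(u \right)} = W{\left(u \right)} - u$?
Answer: $400$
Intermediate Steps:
$z{\left(u \right)} = -2 - u$
$x = 10$ ($x = -6 + \left(-1\right) 2 \cdot 2 \left(-4\right) = -6 + \left(-2\right) 2 \left(-4\right) = -6 - -16 = -6 + 16 = 10$)
$T = 10$ ($T = 2 \left(3 \cdot 1 - -2\right) = 2 \left(3 + \left(-2 + 4\right)\right) = 2 \left(3 + 2\right) = 2 \cdot 5 = 10$)
$\left(T + x\right)^{2} = \left(10 + 10\right)^{2} = 20^{2} = 400$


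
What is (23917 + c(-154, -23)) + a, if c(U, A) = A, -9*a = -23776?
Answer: 238822/9 ≈ 26536.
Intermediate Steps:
a = 23776/9 (a = -⅑*(-23776) = 23776/9 ≈ 2641.8)
(23917 + c(-154, -23)) + a = (23917 - 23) + 23776/9 = 23894 + 23776/9 = 238822/9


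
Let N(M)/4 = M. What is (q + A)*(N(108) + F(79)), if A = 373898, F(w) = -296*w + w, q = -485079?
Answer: 2543043013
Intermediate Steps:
F(w) = -295*w
N(M) = 4*M
(q + A)*(N(108) + F(79)) = (-485079 + 373898)*(4*108 - 295*79) = -111181*(432 - 23305) = -111181*(-22873) = 2543043013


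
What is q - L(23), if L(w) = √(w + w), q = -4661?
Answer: -4661 - √46 ≈ -4667.8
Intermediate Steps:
L(w) = √2*√w (L(w) = √(2*w) = √2*√w)
q - L(23) = -4661 - √2*√23 = -4661 - √46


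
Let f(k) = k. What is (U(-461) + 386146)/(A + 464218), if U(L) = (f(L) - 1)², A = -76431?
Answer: 35270/22811 ≈ 1.5462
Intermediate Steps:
U(L) = (-1 + L)² (U(L) = (L - 1)² = (-1 + L)²)
(U(-461) + 386146)/(A + 464218) = ((-1 - 461)² + 386146)/(-76431 + 464218) = ((-462)² + 386146)/387787 = (213444 + 386146)*(1/387787) = 599590*(1/387787) = 35270/22811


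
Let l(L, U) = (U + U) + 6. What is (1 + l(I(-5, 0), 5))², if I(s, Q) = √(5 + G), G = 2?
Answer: 289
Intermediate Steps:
I(s, Q) = √7 (I(s, Q) = √(5 + 2) = √7)
l(L, U) = 6 + 2*U (l(L, U) = 2*U + 6 = 6 + 2*U)
(1 + l(I(-5, 0), 5))² = (1 + (6 + 2*5))² = (1 + (6 + 10))² = (1 + 16)² = 17² = 289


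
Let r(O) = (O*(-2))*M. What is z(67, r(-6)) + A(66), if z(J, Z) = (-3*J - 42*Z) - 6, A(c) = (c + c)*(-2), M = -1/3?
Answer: -303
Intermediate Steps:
M = -⅓ (M = -1*⅓ = -⅓ ≈ -0.33333)
r(O) = 2*O/3 (r(O) = (O*(-2))*(-⅓) = -2*O*(-⅓) = 2*O/3)
A(c) = -4*c (A(c) = (2*c)*(-2) = -4*c)
z(J, Z) = -6 - 42*Z - 3*J (z(J, Z) = (-42*Z - 3*J) - 6 = -6 - 42*Z - 3*J)
z(67, r(-6)) + A(66) = (-6 - 28*(-6) - 3*67) - 4*66 = (-6 - 42*(-4) - 201) - 264 = (-6 + 168 - 201) - 264 = -39 - 264 = -303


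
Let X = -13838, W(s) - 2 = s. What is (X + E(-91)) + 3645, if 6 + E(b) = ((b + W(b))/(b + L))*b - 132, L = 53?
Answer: -204479/19 ≈ -10762.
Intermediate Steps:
W(s) = 2 + s
E(b) = -138 + b*(2 + 2*b)/(53 + b) (E(b) = -6 + (((b + (2 + b))/(b + 53))*b - 132) = -6 + (((2 + 2*b)/(53 + b))*b - 132) = -6 + (b*(2 + 2*b)/(53 + b) - 132) = -6 + (-132 + b*(2 + 2*b)/(53 + b)) = -138 + b*(2 + 2*b)/(53 + b))
(X + E(-91)) + 3645 = (-13838 + 2*(-3657 + (-91)² - 68*(-91))/(53 - 91)) + 3645 = (-13838 + 2*(-3657 + 8281 + 6188)/(-38)) + 3645 = (-13838 + 2*(-1/38)*10812) + 3645 = (-13838 - 10812/19) + 3645 = -273734/19 + 3645 = -204479/19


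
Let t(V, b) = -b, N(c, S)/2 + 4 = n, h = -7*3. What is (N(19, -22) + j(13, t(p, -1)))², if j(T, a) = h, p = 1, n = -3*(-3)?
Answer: 121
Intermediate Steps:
n = 9
h = -21
N(c, S) = 10 (N(c, S) = -8 + 2*9 = -8 + 18 = 10)
j(T, a) = -21
(N(19, -22) + j(13, t(p, -1)))² = (10 - 21)² = (-11)² = 121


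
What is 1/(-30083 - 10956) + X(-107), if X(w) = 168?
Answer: 6894551/41039 ≈ 168.00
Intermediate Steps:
1/(-30083 - 10956) + X(-107) = 1/(-30083 - 10956) + 168 = 1/(-41039) + 168 = -1/41039 + 168 = 6894551/41039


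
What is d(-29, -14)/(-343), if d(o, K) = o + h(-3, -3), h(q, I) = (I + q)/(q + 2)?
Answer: 23/343 ≈ 0.067055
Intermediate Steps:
h(q, I) = (I + q)/(2 + q)
d(o, K) = 6 + o (d(o, K) = o + (-3 - 3)/(2 - 3) = o - 6/(-1) = o - 1*(-6) = o + 6 = 6 + o)
d(-29, -14)/(-343) = (6 - 29)/(-343) = -23*(-1/343) = 23/343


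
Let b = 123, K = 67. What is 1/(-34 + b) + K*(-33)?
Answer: -196778/89 ≈ -2211.0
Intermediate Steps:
1/(-34 + b) + K*(-33) = 1/(-34 + 123) + 67*(-33) = 1/89 - 2211 = -196778/89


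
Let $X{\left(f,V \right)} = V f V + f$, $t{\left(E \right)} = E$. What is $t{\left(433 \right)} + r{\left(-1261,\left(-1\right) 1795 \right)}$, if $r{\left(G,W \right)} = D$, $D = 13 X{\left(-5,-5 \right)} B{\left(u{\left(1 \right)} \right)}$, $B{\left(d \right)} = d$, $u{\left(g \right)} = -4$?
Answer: $7193$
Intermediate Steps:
$X{\left(f,V \right)} = f + f V^{2}$ ($X{\left(f,V \right)} = f V^{2} + f = f + f V^{2}$)
$D = 6760$ ($D = 13 \left(- 5 \left(1 + \left(-5\right)^{2}\right)\right) \left(-4\right) = 13 \left(- 5 \left(1 + 25\right)\right) \left(-4\right) = 13 \left(\left(-5\right) 26\right) \left(-4\right) = 13 \left(-130\right) \left(-4\right) = \left(-1690\right) \left(-4\right) = 6760$)
$r{\left(G,W \right)} = 6760$
$t{\left(433 \right)} + r{\left(-1261,\left(-1\right) 1795 \right)} = 433 + 6760 = 7193$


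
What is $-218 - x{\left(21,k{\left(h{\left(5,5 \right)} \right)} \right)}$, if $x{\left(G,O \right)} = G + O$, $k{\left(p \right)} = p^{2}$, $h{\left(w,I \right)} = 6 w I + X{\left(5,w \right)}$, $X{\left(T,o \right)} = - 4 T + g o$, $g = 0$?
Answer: $-17139$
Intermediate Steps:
$X{\left(T,o \right)} = - 4 T$ ($X{\left(T,o \right)} = - 4 T + 0 o = - 4 T + 0 = - 4 T$)
$h{\left(w,I \right)} = -20 + 6 I w$ ($h{\left(w,I \right)} = 6 w I - 20 = 6 I w - 20 = -20 + 6 I w$)
$-218 - x{\left(21,k{\left(h{\left(5,5 \right)} \right)} \right)} = -218 - \left(21 + \left(-20 + 6 \cdot 5 \cdot 5\right)^{2}\right) = -218 - \left(21 + \left(-20 + 150\right)^{2}\right) = -218 - \left(21 + 130^{2}\right) = -218 - \left(21 + 16900\right) = -218 - 16921 = -17139$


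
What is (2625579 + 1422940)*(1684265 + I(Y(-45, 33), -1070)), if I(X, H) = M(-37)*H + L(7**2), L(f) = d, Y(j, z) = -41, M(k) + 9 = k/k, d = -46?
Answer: 6853247944301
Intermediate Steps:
M(k) = -8 (M(k) = -9 + k/k = -9 + 1 = -8)
L(f) = -46
I(X, H) = -46 - 8*H (I(X, H) = -8*H - 46 = -46 - 8*H)
(2625579 + 1422940)*(1684265 + I(Y(-45, 33), -1070)) = (2625579 + 1422940)*(1684265 + (-46 - 8*(-1070))) = 4048519*(1684265 + (-46 + 8560)) = 4048519*(1684265 + 8514) = 4048519*1692779 = 6853247944301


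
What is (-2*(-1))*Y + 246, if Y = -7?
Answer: 232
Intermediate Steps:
(-2*(-1))*Y + 246 = -2*(-1)*(-7) + 246 = 2*(-7) + 246 = -14 + 246 = 232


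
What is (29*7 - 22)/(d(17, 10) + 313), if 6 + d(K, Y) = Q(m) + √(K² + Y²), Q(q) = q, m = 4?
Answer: 56291/96332 - 181*√389/96332 ≈ 0.54729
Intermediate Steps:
d(K, Y) = -2 + √(K² + Y²) (d(K, Y) = -6 + (4 + √(K² + Y²)) = -2 + √(K² + Y²))
(29*7 - 22)/(d(17, 10) + 313) = (29*7 - 22)/((-2 + √(17² + 10²)) + 313) = (203 - 22)/((-2 + √(289 + 100)) + 313) = 181/((-2 + √389) + 313) = 181/(311 + √389)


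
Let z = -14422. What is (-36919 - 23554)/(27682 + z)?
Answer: -60473/13260 ≈ -4.5606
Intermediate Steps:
(-36919 - 23554)/(27682 + z) = (-36919 - 23554)/(27682 - 14422) = -60473/13260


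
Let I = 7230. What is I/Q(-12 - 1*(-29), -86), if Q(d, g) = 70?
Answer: 723/7 ≈ 103.29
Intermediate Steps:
I/Q(-12 - 1*(-29), -86) = 7230/70 = 7230*(1/70) = 723/7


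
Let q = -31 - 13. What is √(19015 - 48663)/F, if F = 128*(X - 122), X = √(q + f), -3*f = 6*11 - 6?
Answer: √1853*(4 - 61*I)/239168 ≈ 0.00071994 - 0.010979*I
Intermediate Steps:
q = -44
f = -20 (f = -(6*11 - 6)/3 = -(66 - 6)/3 = -⅓*60 = -20)
X = 8*I (X = √(-44 - 20) = √(-64) = 8*I ≈ 8.0*I)
F = -15616 + 1024*I (F = 128*(8*I - 122) = 128*(-122 + 8*I) = -15616 + 1024*I ≈ -15616.0 + 1024.0*I)
√(19015 - 48663)/F = √(19015 - 48663)/(-15616 + 1024*I) = √(-29648)*((-15616 - 1024*I)/244908032) = (4*I*√1853)*((-15616 - 1024*I)/244908032) = I*√1853*(-15616 - 1024*I)/61227008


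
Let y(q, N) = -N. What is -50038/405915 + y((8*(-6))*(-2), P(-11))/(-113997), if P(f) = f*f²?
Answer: -2081484917/15424364085 ≈ -0.13495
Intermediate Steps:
P(f) = f³
-50038/405915 + y((8*(-6))*(-2), P(-11))/(-113997) = -50038/405915 - 1*(-11)³/(-113997) = -50038*1/405915 - 1*(-1331)*(-1/113997) = -50038/405915 + 1331*(-1/113997) = -50038/405915 - 1331/113997 = -2081484917/15424364085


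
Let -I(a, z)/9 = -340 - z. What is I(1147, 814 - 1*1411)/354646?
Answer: -2313/354646 ≈ -0.0065220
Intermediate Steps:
I(a, z) = 3060 + 9*z (I(a, z) = -9*(-340 - z) = 3060 + 9*z)
I(1147, 814 - 1*1411)/354646 = (3060 + 9*(814 - 1*1411))/354646 = (3060 + 9*(814 - 1411))*(1/354646) = (3060 + 9*(-597))*(1/354646) = (3060 - 5373)*(1/354646) = -2313*1/354646 = -2313/354646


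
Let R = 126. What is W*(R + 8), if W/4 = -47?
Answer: -25192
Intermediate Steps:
W = -188 (W = 4*(-47) = -188)
W*(R + 8) = -188*(126 + 8) = -188*134 = -25192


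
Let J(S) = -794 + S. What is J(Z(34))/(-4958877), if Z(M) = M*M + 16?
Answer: -18/236137 ≈ -7.6227e-5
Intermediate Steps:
Z(M) = 16 + M**2 (Z(M) = M**2 + 16 = 16 + M**2)
J(Z(34))/(-4958877) = (-794 + (16 + 34**2))/(-4958877) = (-794 + (16 + 1156))*(-1/4958877) = (-794 + 1172)*(-1/4958877) = 378*(-1/4958877) = -18/236137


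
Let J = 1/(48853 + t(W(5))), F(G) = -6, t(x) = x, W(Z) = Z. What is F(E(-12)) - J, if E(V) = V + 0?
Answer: -293149/48858 ≈ -6.0000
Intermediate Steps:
E(V) = V
J = 1/48858 (J = 1/(48853 + 5) = 1/48858 ≈ 2.0467e-5)
F(E(-12)) - J = -6 - 1*1/48858 = -6 - 1/48858 = -293149/48858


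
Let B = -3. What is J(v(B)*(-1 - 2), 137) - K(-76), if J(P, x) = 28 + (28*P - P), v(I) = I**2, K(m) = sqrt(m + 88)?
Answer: -701 - 2*sqrt(3) ≈ -704.46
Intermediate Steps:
K(m) = sqrt(88 + m)
J(P, x) = 28 + 27*P
J(v(B)*(-1 - 2), 137) - K(-76) = (28 + 27*((-3)**2*(-1 - 2))) - sqrt(88 - 76) = (28 + 27*(9*(-3))) - sqrt(12) = (28 + 27*(-27)) - 2*sqrt(3) = (28 - 729) - 2*sqrt(3) = -701 - 2*sqrt(3)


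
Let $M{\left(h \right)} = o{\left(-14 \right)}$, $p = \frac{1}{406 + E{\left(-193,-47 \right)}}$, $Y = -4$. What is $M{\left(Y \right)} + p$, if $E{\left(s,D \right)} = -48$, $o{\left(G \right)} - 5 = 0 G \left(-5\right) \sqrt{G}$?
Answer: $\frac{1791}{358} \approx 5.0028$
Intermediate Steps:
$o{\left(G \right)} = 5$ ($o{\left(G \right)} = 5 + 0 G \left(-5\right) \sqrt{G} = 5 + 0 \left(-5\right) \sqrt{G} = 5 + 0 \sqrt{G} = 5 + 0 = 5$)
$p = \frac{1}{358}$ ($p = \frac{1}{406 - 48} = \frac{1}{358} \approx 0.0027933$)
$M{\left(h \right)} = 5$
$M{\left(Y \right)} + p = 5 + \frac{1}{358} = \frac{1791}{358}$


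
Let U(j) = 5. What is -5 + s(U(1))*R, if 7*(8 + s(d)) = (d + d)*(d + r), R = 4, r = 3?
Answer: 61/7 ≈ 8.7143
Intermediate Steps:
s(d) = -8 + 2*d*(3 + d)/7 (s(d) = -8 + ((d + d)*(d + 3))/7 = -8 + ((2*d)*(3 + d))/7 = -8 + (2*d*(3 + d))/7 = -8 + 2*d*(3 + d)/7)
-5 + s(U(1))*R = -5 + (-8 + (2/7)*5**2 + (6/7)*5)*4 = -5 + (-8 + (2/7)*25 + 30/7)*4 = -5 + (-8 + 50/7 + 30/7)*4 = -5 + (24/7)*4 = -5 + 96/7 = 61/7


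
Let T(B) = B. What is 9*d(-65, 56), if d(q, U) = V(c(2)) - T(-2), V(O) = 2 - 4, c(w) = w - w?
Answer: 0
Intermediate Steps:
c(w) = 0
V(O) = -2
d(q, U) = 0 (d(q, U) = -2 - 1*(-2) = -2 + 2 = 0)
9*d(-65, 56) = 9*0 = 0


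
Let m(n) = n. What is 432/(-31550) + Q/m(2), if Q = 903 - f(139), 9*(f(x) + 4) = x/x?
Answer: 64375831/141975 ≈ 453.43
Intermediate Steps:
f(x) = -35/9 (f(x) = -4 + (x/x)/9 = -4 + (⅑)*1 = -4 + ⅑ = -35/9)
Q = 8162/9 (Q = 903 - 1*(-35/9) = 903 + 35/9 = 8162/9 ≈ 906.89)
432/(-31550) + Q/m(2) = 432/(-31550) + (8162/9)/2 = 432*(-1/31550) + (8162/9)*(½) = -216/15775 + 4081/9 = 64375831/141975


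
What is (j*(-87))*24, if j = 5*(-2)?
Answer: 20880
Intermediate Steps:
j = -10
(j*(-87))*24 = -10*(-87)*24 = 870*24 = 20880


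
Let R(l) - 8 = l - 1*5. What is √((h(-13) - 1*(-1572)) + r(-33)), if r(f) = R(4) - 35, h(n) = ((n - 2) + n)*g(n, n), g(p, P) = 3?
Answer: 2*√365 ≈ 38.210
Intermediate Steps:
h(n) = -6 + 6*n (h(n) = ((n - 2) + n)*3 = ((-2 + n) + n)*3 = (-2 + 2*n)*3 = -6 + 6*n)
R(l) = 3 + l (R(l) = 8 + (l - 1*5) = 8 + (l - 5) = 8 + (-5 + l) = 3 + l)
r(f) = -28 (r(f) = (3 + 4) - 35 = 7 - 35 = -28)
√((h(-13) - 1*(-1572)) + r(-33)) = √(((-6 + 6*(-13)) - 1*(-1572)) - 28) = √(((-6 - 78) + 1572) - 28) = √((-84 + 1572) - 28) = √(1488 - 28) = √1460 = 2*√365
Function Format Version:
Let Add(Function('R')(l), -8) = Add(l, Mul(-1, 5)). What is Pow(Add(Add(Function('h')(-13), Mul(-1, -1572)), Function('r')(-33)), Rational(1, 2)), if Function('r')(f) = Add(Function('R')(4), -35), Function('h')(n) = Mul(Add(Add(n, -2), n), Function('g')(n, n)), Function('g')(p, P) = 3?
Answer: Mul(2, Pow(365, Rational(1, 2))) ≈ 38.210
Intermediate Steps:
Function('h')(n) = Add(-6, Mul(6, n)) (Function('h')(n) = Mul(Add(Add(n, -2), n), 3) = Mul(Add(Add(-2, n), n), 3) = Mul(Add(-2, Mul(2, n)), 3) = Add(-6, Mul(6, n)))
Function('R')(l) = Add(3, l) (Function('R')(l) = Add(8, Add(l, Mul(-1, 5))) = Add(8, Add(l, -5)) = Add(8, Add(-5, l)) = Add(3, l))
Function('r')(f) = -28 (Function('r')(f) = Add(Add(3, 4), -35) = Add(7, -35) = -28)
Pow(Add(Add(Function('h')(-13), Mul(-1, -1572)), Function('r')(-33)), Rational(1, 2)) = Pow(Add(Add(Add(-6, Mul(6, -13)), Mul(-1, -1572)), -28), Rational(1, 2)) = Pow(Add(Add(Add(-6, -78), 1572), -28), Rational(1, 2)) = Pow(Add(Add(-84, 1572), -28), Rational(1, 2)) = Pow(Add(1488, -28), Rational(1, 2)) = Pow(1460, Rational(1, 2)) = Mul(2, Pow(365, Rational(1, 2)))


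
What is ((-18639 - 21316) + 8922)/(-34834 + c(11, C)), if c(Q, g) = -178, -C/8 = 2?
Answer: 31033/35012 ≈ 0.88635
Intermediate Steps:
C = -16 (C = -8*2 = -16)
((-18639 - 21316) + 8922)/(-34834 + c(11, C)) = ((-18639 - 21316) + 8922)/(-34834 - 178) = (-39955 + 8922)/(-35012) = -31033*(-1/35012) = 31033/35012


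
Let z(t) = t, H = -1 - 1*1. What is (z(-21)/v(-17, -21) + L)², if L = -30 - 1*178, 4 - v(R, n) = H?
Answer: 178929/4 ≈ 44732.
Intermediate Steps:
H = -2 (H = -1 - 1 = -2)
v(R, n) = 6 (v(R, n) = 4 - 1*(-2) = 4 + 2 = 6)
L = -208 (L = -30 - 178 = -208)
(z(-21)/v(-17, -21) + L)² = (-21/6 - 208)² = (-21*⅙ - 208)² = (-7/2 - 208)² = (-423/2)² = 178929/4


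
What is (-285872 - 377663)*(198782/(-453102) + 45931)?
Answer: -6904489476975650/226551 ≈ -3.0477e+10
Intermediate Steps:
(-285872 - 377663)*(198782/(-453102) + 45931) = -663535*(198782*(-1/453102) + 45931) = -663535*(-99391/226551 + 45931) = -663535*10405614590/226551 = -6904489476975650/226551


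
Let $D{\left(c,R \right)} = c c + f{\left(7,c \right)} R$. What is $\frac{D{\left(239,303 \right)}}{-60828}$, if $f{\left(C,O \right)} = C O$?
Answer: $- \frac{141010}{15207} \approx -9.2727$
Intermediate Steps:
$D{\left(c,R \right)} = c^{2} + 7 R c$ ($D{\left(c,R \right)} = c c + 7 c R = c^{2} + 7 R c$)
$\frac{D{\left(239,303 \right)}}{-60828} = \frac{239 \left(239 + 7 \cdot 303\right)}{-60828} = 239 \left(239 + 2121\right) \left(- \frac{1}{60828}\right) = 239 \cdot 2360 \left(- \frac{1}{60828}\right) = 564040 \left(- \frac{1}{60828}\right) = - \frac{141010}{15207}$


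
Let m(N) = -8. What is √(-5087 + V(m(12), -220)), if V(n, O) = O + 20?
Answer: I*√5287 ≈ 72.712*I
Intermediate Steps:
V(n, O) = 20 + O
√(-5087 + V(m(12), -220)) = √(-5087 + (20 - 220)) = √(-5087 - 200) = √(-5287) = I*√5287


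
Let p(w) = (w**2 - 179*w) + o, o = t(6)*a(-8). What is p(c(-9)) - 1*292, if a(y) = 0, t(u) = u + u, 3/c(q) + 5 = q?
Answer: -49705/196 ≈ -253.60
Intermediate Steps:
c(q) = 3/(-5 + q)
t(u) = 2*u
o = 0 (o = (2*6)*0 = 12*0 = 0)
p(w) = w**2 - 179*w (p(w) = (w**2 - 179*w) + 0 = w**2 - 179*w)
p(c(-9)) - 1*292 = (3/(-5 - 9))*(-179 + 3/(-5 - 9)) - 1*292 = (3/(-14))*(-179 + 3/(-14)) - 292 = (3*(-1/14))*(-179 + 3*(-1/14)) - 292 = -3*(-179 - 3/14)/14 - 292 = -3/14*(-2509/14) - 292 = 7527/196 - 292 = -49705/196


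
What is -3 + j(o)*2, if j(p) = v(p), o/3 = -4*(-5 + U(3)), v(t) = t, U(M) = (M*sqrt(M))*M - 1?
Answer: 141 - 216*sqrt(3) ≈ -233.12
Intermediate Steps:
U(M) = -1 + M**(5/2) (U(M) = M**(3/2)*M - 1 = M**(5/2) - 1 = -1 + M**(5/2))
o = 72 - 108*sqrt(3) (o = 3*(-4*(-5 + (-1 + 3**(5/2)))) = 3*(-4*(-5 + (-1 + 9*sqrt(3)))) = 3*(-4*(-6 + 9*sqrt(3))) = 3*(24 - 36*sqrt(3)) = 72 - 108*sqrt(3) ≈ -115.06)
j(p) = p
-3 + j(o)*2 = -3 + (72 - 108*sqrt(3))*2 = -3 + (144 - 216*sqrt(3)) = 141 - 216*sqrt(3)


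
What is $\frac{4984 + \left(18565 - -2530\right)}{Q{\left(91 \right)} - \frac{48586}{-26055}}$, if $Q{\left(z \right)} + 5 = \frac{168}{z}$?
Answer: $- \frac{8833348485}{436637} \approx -20230.0$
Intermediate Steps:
$Q{\left(z \right)} = -5 + \frac{168}{z}$
$\frac{4984 + \left(18565 - -2530\right)}{Q{\left(91 \right)} - \frac{48586}{-26055}} = \frac{4984 + \left(18565 - -2530\right)}{\left(-5 + \frac{168}{91}\right) - \frac{48586}{-26055}} = \frac{4984 + \left(18565 + 2530\right)}{\left(-5 + 168 \cdot \frac{1}{91}\right) - - \frac{48586}{26055}} = \frac{4984 + 21095}{\left(-5 + \frac{24}{13}\right) + \frac{48586}{26055}} = \frac{26079}{- \frac{41}{13} + \frac{48586}{26055}} = \frac{26079}{- \frac{436637}{338715}} = 26079 \left(- \frac{338715}{436637}\right) = - \frac{8833348485}{436637}$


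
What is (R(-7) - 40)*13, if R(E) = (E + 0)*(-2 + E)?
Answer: 299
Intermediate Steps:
R(E) = E*(-2 + E)
(R(-7) - 40)*13 = (-7*(-2 - 7) - 40)*13 = (-7*(-9) - 40)*13 = (63 - 40)*13 = 23*13 = 299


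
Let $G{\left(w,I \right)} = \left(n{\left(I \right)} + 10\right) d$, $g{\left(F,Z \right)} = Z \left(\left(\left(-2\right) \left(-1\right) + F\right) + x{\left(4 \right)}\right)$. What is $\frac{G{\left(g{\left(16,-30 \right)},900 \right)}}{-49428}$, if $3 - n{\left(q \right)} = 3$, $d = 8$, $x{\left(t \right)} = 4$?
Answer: $- \frac{20}{12357} \approx -0.0016185$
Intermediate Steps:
$n{\left(q \right)} = 0$ ($n{\left(q \right)} = 3 - 3 = 0$)
$g{\left(F,Z \right)} = Z \left(6 + F\right)$ ($g{\left(F,Z \right)} = Z \left(\left(\left(-2\right) \left(-1\right) + F\right) + 4\right) = Z \left(\left(2 + F\right) + 4\right) = Z \left(6 + F\right)$)
$G{\left(w,I \right)} = 80$ ($G{\left(w,I \right)} = \left(0 + 10\right) 8 = 10 \cdot 8 = 80$)
$\frac{G{\left(g{\left(16,-30 \right)},900 \right)}}{-49428} = \frac{80}{-49428} = 80 \left(- \frac{1}{49428}\right) = - \frac{20}{12357}$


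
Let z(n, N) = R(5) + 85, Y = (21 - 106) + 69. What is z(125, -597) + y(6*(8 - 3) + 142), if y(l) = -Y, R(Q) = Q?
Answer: 106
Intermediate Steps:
Y = -16 (Y = -85 + 69 = -16)
z(n, N) = 90 (z(n, N) = 5 + 85 = 90)
y(l) = 16 (y(l) = -1*(-16) = 16)
z(125, -597) + y(6*(8 - 3) + 142) = 90 + 16 = 106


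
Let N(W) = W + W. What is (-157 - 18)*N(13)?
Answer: -4550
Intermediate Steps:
N(W) = 2*W
(-157 - 18)*N(13) = (-157 - 18)*(2*13) = -175*26 = -4550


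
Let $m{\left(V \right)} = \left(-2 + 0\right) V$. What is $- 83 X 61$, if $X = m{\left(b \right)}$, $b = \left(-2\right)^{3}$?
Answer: $-81008$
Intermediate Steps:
$b = -8$
$m{\left(V \right)} = - 2 V$
$X = 16$ ($X = \left(-2\right) \left(-8\right) = 16$)
$- 83 X 61 = \left(-83\right) 16 \cdot 61 = \left(-1328\right) 61 = -81008$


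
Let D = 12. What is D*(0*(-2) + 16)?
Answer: 192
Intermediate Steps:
D*(0*(-2) + 16) = 12*(0*(-2) + 16) = 12*(0 + 16) = 12*16 = 192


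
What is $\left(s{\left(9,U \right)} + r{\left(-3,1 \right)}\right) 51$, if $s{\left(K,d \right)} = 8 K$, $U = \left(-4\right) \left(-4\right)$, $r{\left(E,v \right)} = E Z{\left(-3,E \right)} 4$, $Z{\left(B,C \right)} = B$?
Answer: $5508$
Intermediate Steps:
$r{\left(E,v \right)} = - 12 E$ ($r{\left(E,v \right)} = E \left(-3\right) 4 = - 3 E 4 = - 12 E$)
$U = 16$
$\left(s{\left(9,U \right)} + r{\left(-3,1 \right)}\right) 51 = \left(8 \cdot 9 - -36\right) 51 = \left(72 + 36\right) 51 = 108 \cdot 51 = 5508$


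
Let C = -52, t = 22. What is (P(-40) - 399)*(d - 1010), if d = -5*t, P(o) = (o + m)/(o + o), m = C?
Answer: 445592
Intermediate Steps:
m = -52
P(o) = (-52 + o)/(2*o) (P(o) = (o - 52)/(o + o) = (-52 + o)/((2*o)) = (-52 + o)*(1/(2*o)) = (-52 + o)/(2*o))
d = -110 (d = -5*22 = -110)
(P(-40) - 399)*(d - 1010) = ((1/2)*(-52 - 40)/(-40) - 399)*(-110 - 1010) = ((1/2)*(-1/40)*(-92) - 399)*(-1120) = (23/20 - 399)*(-1120) = -7957/20*(-1120) = 445592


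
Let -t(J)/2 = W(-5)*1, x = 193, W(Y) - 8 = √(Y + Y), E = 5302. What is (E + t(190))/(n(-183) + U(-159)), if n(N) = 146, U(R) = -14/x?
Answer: 170033/4694 - 193*I*√10/14082 ≈ 36.223 - 0.04334*I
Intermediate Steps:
W(Y) = 8 + √2*√Y (W(Y) = 8 + √(Y + Y) = 8 + √(2*Y) = 8 + √2*√Y)
U(R) = -14/193
t(J) = -16 - 2*I*√10 (t(J) = -2*(8 + √2*√(-5)) = -2*(8 + √2*(I*√5)) = -2*(8 + I*√10) = -16 - 2*I*√10)
(E + t(190))/(n(-183) + U(-159)) = (5302 + (-16 - 2*I*√10))/(146 - 14/193) = (5286 - 2*I*√10)/(28164/193) = (5286 - 2*I*√10)*(193/28164) = 170033/4694 - 193*I*√10/14082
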